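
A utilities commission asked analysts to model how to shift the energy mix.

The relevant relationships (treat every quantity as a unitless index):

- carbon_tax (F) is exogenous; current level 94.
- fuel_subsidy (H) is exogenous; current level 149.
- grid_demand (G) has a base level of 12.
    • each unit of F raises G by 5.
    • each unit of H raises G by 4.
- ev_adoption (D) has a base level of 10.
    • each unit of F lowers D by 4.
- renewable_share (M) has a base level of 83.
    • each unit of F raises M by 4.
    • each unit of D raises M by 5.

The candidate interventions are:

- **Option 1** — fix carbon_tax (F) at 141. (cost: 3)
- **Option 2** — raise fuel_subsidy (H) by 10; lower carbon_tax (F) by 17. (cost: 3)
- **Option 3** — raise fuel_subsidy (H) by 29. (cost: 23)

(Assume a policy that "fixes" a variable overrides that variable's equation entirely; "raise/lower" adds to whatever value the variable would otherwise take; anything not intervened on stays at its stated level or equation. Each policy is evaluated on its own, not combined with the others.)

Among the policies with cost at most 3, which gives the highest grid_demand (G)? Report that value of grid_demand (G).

1313

Option 1 (F := 141):
  F = 141
  H = 149
  G = 12 + 5·141 + 4·149 = 1313
Option 2 (H + 10, F − 17):
  F = 94 − 17 = 77
  H = 149 + 10 = 159
  G = 12 + 5·77 + 4·159 = 1033
Comparing — Option 1: G=1313, Option 2: G=1033. Highest is 1313 (Option 1).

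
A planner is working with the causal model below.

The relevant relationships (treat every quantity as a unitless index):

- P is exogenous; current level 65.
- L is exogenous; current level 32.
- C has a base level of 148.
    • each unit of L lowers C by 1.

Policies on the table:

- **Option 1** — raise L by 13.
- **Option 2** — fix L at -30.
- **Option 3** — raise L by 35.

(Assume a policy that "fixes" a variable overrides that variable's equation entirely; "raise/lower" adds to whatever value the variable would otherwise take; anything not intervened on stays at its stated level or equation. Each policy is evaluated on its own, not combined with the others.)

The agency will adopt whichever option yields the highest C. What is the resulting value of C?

Option 1 (L + 13):
  L = 32 + 13 = 45
  C = 148 − 45 = 103
Option 2 (L := -30):
  L = -30
  C = 148 − (-30) = 178
Option 3 (L + 35):
  L = 32 + 35 = 67
  C = 148 − 67 = 81
Comparing — Option 1: C=103, Option 2: C=178, Option 3: C=81. Highest is 178 (Option 2).

178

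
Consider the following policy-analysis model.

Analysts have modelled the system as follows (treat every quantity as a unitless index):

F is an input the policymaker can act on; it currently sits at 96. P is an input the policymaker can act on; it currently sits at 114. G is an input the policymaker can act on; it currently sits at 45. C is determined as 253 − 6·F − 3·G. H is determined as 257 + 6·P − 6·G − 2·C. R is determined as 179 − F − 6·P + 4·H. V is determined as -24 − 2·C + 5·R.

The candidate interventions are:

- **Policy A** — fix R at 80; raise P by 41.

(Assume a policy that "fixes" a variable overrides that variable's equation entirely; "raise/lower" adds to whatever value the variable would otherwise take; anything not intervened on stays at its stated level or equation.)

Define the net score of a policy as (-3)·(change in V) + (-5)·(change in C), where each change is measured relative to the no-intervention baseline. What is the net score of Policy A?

Baseline:
  F = 96
  P = 114
  G = 45
  C = 253 − 6·96 − 3·45 = -458
  H = 257 + 6·114 − 6·45 − 2·(-458) = 1587
  R = 179 − 96 − 6·114 + 4·1587 = 5747
  V = -24 − 2·(-458) + 5·5747 = 29627
Policy A (R := 80, P + 41):
  F = 96
  P = 114 + 41 = 155
  G = 45
  C = 253 − 6·96 − 3·45 = -458
  H = 257 + 6·155 − 6·45 − 2·(-458) = 1833
  R = 80
  V = -24 − 2·(-458) + 5·80 = 1292
ΔV = 1292 − 29627 = -28335; ΔC = -458 − (-458) = 0
Score = (-3)·(-28335) + (-5)·0 = 85005

85005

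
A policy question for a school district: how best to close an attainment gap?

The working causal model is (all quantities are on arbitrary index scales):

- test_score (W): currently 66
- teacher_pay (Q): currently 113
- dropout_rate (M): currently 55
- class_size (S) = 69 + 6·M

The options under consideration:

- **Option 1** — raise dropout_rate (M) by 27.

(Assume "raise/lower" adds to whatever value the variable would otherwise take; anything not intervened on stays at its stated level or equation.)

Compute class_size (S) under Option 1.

Option 1 (M + 27):
  M = 55 + 27 = 82
  S = 69 + 6·82 = 561

561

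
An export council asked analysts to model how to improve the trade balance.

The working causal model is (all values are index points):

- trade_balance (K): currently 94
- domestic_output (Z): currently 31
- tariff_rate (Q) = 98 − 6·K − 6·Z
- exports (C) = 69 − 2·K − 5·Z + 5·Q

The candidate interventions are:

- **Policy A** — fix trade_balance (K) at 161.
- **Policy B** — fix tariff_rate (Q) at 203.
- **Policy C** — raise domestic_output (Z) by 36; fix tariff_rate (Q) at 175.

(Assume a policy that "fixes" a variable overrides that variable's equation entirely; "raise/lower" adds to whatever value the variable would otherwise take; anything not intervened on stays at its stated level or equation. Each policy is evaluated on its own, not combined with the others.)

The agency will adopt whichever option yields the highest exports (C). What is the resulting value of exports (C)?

741

Policy A (K := 161):
  K = 161
  Z = 31
  Q = 98 − 6·161 − 6·31 = -1054
  C = 69 − 2·161 − 5·31 + 5·(-1054) = -5678
Policy B (Q := 203):
  K = 94
  Z = 31
  Q = 203
  C = 69 − 2·94 − 5·31 + 5·203 = 741
Policy C (Z + 36, Q := 175):
  K = 94
  Z = 31 + 36 = 67
  Q = 175
  C = 69 − 2·94 − 5·67 + 5·175 = 421
Comparing — Policy A: C=-5678, Policy B: C=741, Policy C: C=421. Highest is 741 (Policy B).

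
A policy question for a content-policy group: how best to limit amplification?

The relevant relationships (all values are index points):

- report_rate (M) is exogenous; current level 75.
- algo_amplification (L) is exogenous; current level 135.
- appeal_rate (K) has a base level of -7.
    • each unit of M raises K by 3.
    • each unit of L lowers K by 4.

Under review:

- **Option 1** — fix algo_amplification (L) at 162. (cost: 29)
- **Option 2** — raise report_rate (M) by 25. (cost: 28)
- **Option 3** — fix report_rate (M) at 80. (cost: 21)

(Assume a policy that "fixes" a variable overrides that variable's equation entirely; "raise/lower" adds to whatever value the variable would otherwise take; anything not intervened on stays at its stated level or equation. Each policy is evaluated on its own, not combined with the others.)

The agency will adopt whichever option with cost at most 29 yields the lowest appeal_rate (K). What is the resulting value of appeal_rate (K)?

-430

Option 1 (L := 162):
  M = 75
  L = 162
  K = -7 + 3·75 − 4·162 = -430
Option 2 (M + 25):
  M = 75 + 25 = 100
  L = 135
  K = -7 + 3·100 − 4·135 = -247
Option 3 (M := 80):
  M = 80
  L = 135
  K = -7 + 3·80 − 4·135 = -307
Comparing — Option 1: K=-430, Option 2: K=-247, Option 3: K=-307. Lowest is -430 (Option 1).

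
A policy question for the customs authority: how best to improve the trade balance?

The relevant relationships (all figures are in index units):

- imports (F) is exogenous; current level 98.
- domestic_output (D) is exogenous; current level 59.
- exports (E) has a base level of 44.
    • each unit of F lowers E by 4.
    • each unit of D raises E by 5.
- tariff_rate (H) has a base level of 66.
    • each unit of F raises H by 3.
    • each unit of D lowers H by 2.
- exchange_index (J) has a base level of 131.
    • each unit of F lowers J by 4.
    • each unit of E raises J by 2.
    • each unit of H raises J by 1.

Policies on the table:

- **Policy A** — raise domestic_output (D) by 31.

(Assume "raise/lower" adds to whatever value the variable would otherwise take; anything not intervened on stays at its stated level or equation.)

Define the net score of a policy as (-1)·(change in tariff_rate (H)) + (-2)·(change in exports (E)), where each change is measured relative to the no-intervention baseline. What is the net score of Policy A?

Baseline:
  F = 98
  D = 59
  E = 44 − 4·98 + 5·59 = -53
  H = 66 + 3·98 − 2·59 = 242
Policy A (D + 31):
  F = 98
  D = 59 + 31 = 90
  E = 44 − 4·98 + 5·90 = 102
  H = 66 + 3·98 − 2·90 = 180
ΔH = 180 − 242 = -62; ΔE = 102 − (-53) = 155
Score = (-1)·(-62) + (-2)·155 = -248

-248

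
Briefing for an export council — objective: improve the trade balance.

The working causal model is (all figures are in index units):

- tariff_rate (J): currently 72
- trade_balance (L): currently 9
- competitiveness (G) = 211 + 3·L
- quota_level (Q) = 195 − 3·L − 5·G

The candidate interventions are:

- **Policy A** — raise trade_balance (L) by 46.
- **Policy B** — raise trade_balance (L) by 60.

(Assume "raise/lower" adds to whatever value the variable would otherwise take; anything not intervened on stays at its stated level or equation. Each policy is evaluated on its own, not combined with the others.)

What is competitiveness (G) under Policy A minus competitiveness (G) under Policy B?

-42

Policy A (L + 46):
  L = 9 + 46 = 55
  G = 211 + 3·55 = 376
Policy B (L + 60):
  L = 9 + 60 = 69
  G = 211 + 3·69 = 418
G: 376 − 418 = -42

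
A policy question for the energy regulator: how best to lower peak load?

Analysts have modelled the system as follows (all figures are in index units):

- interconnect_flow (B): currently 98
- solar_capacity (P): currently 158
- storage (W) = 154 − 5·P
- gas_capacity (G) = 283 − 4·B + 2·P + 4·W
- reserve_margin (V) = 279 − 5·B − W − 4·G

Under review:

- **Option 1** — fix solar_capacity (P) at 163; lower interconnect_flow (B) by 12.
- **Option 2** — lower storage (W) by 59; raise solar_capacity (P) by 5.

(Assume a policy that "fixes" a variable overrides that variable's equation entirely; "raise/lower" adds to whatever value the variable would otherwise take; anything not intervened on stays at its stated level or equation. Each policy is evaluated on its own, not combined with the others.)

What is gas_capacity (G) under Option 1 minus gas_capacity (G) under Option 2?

Option 1 (P := 163, B − 12):
  B = 98 − 12 = 86
  P = 163
  W = 154 − 5·163 = -661
  G = 283 − 4·86 + 2·163 + 4·(-661) = -2379
Option 2 (W − 59, P + 5):
  B = 98
  P = 158 + 5 = 163
  W = 154 − 5·163 (−59 from intervention) = -720
  G = 283 − 4·98 + 2·163 + 4·(-720) = -2663
G: -2379 − (-2663) = 284

284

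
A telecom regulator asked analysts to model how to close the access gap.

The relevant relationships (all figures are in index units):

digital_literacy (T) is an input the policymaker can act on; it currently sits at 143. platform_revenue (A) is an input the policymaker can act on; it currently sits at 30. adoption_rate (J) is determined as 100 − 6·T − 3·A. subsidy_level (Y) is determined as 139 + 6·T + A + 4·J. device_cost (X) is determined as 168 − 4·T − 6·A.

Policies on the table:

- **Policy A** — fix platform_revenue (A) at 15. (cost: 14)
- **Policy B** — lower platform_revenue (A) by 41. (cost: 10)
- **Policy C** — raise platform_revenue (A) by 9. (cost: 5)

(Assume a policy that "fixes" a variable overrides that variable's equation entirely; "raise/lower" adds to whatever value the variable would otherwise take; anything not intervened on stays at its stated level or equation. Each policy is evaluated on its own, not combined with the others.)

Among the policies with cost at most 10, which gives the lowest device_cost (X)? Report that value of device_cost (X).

-638

Policy B (A − 41):
  T = 143
  A = 30 − 41 = -11
  X = 168 − 4·143 − 6·(-11) = -338
Policy C (A + 9):
  T = 143
  A = 30 + 9 = 39
  X = 168 − 4·143 − 6·39 = -638
Comparing — Policy B: X=-338, Policy C: X=-638. Lowest is -638 (Policy C).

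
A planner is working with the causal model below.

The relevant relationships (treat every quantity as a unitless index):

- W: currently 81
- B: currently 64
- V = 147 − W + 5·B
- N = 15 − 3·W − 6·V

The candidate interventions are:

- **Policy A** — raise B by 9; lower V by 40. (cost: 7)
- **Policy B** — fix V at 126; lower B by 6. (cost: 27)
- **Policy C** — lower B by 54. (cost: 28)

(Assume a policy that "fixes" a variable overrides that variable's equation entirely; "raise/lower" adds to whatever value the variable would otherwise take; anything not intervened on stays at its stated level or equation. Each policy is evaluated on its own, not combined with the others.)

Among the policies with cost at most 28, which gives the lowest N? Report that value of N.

-2574

Policy A (B + 9, V − 40):
  W = 81
  B = 64 + 9 = 73
  V = 147 − 81 + 5·73 (−40 from intervention) = 391
  N = 15 − 3·81 − 6·391 = -2574
Policy B (V := 126, B − 6):
  W = 81
  B = 64 − 6 = 58
  V = 126
  N = 15 − 3·81 − 6·126 = -984
Policy C (B − 54):
  W = 81
  B = 64 − 54 = 10
  V = 147 − 81 + 5·10 = 116
  N = 15 − 3·81 − 6·116 = -924
Comparing — Policy A: N=-2574, Policy B: N=-984, Policy C: N=-924. Lowest is -2574 (Policy A).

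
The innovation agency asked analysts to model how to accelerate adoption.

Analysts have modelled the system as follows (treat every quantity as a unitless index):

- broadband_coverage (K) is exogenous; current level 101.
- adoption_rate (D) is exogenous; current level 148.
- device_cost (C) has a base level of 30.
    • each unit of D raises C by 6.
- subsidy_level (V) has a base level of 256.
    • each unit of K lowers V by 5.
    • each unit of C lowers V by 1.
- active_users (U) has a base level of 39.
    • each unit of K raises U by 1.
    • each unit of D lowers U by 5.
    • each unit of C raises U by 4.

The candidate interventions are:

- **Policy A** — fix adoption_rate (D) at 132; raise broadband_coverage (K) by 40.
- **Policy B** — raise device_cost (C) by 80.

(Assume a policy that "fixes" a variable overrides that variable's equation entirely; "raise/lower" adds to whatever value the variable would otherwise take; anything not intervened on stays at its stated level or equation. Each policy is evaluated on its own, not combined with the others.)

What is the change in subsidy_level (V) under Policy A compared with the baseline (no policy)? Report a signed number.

Baseline:
  K = 101
  D = 148
  C = 30 + 6·148 = 918
  V = 256 − 5·101 − 918 = -1167
Policy A (D := 132, K + 40):
  K = 101 + 40 = 141
  D = 132
  C = 30 + 6·132 = 822
  V = 256 − 5·141 − 822 = -1271
Change in V: -1271 − (-1167) = -104

-104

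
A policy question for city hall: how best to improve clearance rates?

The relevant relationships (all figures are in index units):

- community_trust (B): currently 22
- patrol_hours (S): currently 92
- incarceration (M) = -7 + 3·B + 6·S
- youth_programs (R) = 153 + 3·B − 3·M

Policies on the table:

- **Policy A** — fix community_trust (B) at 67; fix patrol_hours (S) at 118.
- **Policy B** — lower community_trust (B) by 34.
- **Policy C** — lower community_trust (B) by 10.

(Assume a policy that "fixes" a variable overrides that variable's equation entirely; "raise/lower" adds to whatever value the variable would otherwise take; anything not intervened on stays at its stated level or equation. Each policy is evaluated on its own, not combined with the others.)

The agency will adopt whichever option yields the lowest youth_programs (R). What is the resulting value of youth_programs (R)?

-2352

Policy A (B := 67, S := 118):
  B = 67
  S = 118
  M = -7 + 3·67 + 6·118 = 902
  R = 153 + 3·67 − 3·902 = -2352
Policy B (B − 34):
  B = 22 − 34 = -12
  S = 92
  M = -7 + 3·(-12) + 6·92 = 509
  R = 153 + 3·(-12) − 3·509 = -1410
Policy C (B − 10):
  B = 22 − 10 = 12
  S = 92
  M = -7 + 3·12 + 6·92 = 581
  R = 153 + 3·12 − 3·581 = -1554
Comparing — Policy A: R=-2352, Policy B: R=-1410, Policy C: R=-1554. Lowest is -2352 (Policy A).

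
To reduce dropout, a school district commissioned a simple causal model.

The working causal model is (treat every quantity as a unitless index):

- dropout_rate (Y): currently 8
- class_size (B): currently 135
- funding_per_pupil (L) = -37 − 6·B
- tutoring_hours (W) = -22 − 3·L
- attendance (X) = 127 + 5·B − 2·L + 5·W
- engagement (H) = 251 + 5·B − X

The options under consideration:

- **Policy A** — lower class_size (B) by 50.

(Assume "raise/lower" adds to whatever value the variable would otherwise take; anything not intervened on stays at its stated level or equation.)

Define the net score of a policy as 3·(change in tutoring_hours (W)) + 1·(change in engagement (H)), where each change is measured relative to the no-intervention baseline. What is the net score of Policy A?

Baseline:
  B = 135
  L = -37 − 6·135 = -847
  W = -22 − 3·(-847) = 2519
  X = 127 + 5·135 − 2·(-847) + 5·2519 = 15091
  H = 251 + 5·135 − 15091 = -14165
Policy A (B − 50):
  B = 135 − 50 = 85
  L = -37 − 6·85 = -547
  W = -22 − 3·(-547) = 1619
  X = 127 + 5·85 − 2·(-547) + 5·1619 = 9741
  H = 251 + 5·85 − 9741 = -9065
ΔW = 1619 − 2519 = -900; ΔH = -9065 − (-14165) = 5100
Score = 3·(-900) + 1·5100 = 2400

2400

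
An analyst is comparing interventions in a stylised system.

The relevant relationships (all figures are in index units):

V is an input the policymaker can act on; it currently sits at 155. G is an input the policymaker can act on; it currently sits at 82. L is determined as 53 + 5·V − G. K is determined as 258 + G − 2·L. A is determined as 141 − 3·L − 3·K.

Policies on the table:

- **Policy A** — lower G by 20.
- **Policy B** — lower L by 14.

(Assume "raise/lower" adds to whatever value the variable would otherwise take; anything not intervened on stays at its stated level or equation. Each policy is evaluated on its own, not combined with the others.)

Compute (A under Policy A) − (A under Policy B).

162

Policy A (G − 20):
  V = 155
  G = 82 − 20 = 62
  L = 53 + 5·155 − 62 = 766
  K = 258 + 62 − 2·766 = -1212
  A = 141 − 3·766 − 3·(-1212) = 1479
Policy B (L − 14):
  V = 155
  G = 82
  L = 53 + 5·155 − 82 (−14 from intervention) = 732
  K = 258 + 82 − 2·732 = -1124
  A = 141 − 3·732 − 3·(-1124) = 1317
A: 1479 − 1317 = 162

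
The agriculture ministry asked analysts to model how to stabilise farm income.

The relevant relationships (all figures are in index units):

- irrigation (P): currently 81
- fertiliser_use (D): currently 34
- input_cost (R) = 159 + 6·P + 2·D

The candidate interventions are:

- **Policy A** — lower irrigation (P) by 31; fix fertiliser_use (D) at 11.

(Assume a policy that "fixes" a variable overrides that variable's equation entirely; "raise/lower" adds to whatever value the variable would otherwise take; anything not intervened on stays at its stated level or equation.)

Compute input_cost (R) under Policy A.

Policy A (P − 31, D := 11):
  P = 81 − 31 = 50
  D = 11
  R = 159 + 6·50 + 2·11 = 481

481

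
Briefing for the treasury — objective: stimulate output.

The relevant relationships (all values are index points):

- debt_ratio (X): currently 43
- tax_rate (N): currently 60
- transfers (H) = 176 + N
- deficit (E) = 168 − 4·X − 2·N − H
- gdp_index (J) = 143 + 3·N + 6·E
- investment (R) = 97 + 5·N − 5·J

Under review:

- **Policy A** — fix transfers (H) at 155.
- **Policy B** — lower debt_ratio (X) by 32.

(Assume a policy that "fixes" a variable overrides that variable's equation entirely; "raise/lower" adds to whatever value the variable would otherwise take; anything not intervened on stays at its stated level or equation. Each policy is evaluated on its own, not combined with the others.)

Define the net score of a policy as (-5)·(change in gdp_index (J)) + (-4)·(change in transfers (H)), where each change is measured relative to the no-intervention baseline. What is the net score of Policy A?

-2106

Baseline:
  X = 43
  N = 60
  H = 176 + 60 = 236
  E = 168 − 4·43 − 2·60 − 236 = -360
  J = 143 + 3·60 + 6·(-360) = -1837
Policy A (H := 155):
  X = 43
  N = 60
  H = 155
  E = 168 − 4·43 − 2·60 − 155 = -279
  J = 143 + 3·60 + 6·(-279) = -1351
ΔJ = -1351 − (-1837) = 486; ΔH = 155 − 236 = -81
Score = (-5)·486 + (-4)·(-81) = -2106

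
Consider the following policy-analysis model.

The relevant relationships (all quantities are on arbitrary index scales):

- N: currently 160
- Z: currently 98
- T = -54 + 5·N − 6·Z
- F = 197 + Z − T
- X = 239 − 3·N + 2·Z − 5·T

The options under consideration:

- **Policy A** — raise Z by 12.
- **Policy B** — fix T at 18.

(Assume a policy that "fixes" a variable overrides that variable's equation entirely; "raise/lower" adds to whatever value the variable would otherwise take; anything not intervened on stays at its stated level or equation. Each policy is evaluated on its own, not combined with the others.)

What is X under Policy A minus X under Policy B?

-316

Policy A (Z + 12):
  N = 160
  Z = 98 + 12 = 110
  T = -54 + 5·160 − 6·110 = 86
  X = 239 − 3·160 + 2·110 − 5·86 = -451
Policy B (T := 18):
  N = 160
  Z = 98
  T = 18
  X = 239 − 3·160 + 2·98 − 5·18 = -135
X: -451 − (-135) = -316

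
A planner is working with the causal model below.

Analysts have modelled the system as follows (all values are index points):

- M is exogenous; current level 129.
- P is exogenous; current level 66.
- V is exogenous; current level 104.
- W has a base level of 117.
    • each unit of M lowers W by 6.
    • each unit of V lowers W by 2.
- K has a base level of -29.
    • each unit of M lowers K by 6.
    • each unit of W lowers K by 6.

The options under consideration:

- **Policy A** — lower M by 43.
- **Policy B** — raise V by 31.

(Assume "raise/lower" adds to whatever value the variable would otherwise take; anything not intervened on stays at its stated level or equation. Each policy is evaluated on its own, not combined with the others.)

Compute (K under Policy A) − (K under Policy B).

Policy A (M − 43):
  M = 129 − 43 = 86
  V = 104
  W = 117 − 6·86 − 2·104 = -607
  K = -29 − 6·86 − 6·(-607) = 3097
Policy B (V + 31):
  M = 129
  V = 104 + 31 = 135
  W = 117 − 6·129 − 2·135 = -927
  K = -29 − 6·129 − 6·(-927) = 4759
K: 3097 − 4759 = -1662

-1662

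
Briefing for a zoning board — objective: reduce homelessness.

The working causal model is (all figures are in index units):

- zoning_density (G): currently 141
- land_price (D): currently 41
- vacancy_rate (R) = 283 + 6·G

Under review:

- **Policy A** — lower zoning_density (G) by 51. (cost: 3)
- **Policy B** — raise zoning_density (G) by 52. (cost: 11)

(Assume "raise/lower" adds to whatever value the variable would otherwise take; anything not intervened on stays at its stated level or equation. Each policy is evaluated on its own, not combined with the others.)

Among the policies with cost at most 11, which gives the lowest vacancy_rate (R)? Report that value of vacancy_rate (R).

823

Policy A (G − 51):
  G = 141 − 51 = 90
  R = 283 + 6·90 = 823
Policy B (G + 52):
  G = 141 + 52 = 193
  R = 283 + 6·193 = 1441
Comparing — Policy A: R=823, Policy B: R=1441. Lowest is 823 (Policy A).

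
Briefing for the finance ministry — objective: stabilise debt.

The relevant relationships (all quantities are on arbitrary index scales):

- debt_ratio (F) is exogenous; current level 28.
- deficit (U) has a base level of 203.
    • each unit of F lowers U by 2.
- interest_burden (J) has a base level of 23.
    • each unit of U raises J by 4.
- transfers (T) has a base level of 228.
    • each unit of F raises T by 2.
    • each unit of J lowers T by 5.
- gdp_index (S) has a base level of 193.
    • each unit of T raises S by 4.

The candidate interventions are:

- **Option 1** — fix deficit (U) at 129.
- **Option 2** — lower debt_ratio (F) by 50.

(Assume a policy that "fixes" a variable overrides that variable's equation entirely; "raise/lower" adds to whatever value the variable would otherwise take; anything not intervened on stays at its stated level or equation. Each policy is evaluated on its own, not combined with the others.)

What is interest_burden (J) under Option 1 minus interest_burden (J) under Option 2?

-472

Option 1 (U := 129):
  F = 28
  U = 129
  J = 23 + 4·129 = 539
Option 2 (F − 50):
  F = 28 − 50 = -22
  U = 203 − 2·(-22) = 247
  J = 23 + 4·247 = 1011
J: 539 − 1011 = -472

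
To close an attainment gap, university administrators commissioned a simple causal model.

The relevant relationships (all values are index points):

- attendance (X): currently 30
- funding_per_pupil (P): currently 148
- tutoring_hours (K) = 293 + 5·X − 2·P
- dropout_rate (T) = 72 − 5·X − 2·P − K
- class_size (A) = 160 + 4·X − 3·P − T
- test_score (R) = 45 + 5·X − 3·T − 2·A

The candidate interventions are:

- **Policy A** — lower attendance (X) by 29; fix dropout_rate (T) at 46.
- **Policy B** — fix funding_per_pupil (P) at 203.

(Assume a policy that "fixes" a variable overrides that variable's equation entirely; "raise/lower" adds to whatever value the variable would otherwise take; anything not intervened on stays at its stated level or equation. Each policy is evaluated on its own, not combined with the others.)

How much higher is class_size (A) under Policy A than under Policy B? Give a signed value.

Policy A (X − 29, T := 46):
  X = 30 − 29 = 1
  P = 148
  K = 293 + 5·1 − 2·148 = 2
  T = 46
  A = 160 + 4·1 − 3·148 − 46 = -326
Policy B (P := 203):
  X = 30
  P = 203
  K = 293 + 5·30 − 2·203 = 37
  T = 72 − 5·30 − 2·203 − 37 = -521
  A = 160 + 4·30 − 3·203 − (-521) = 192
A: -326 − 192 = -518

-518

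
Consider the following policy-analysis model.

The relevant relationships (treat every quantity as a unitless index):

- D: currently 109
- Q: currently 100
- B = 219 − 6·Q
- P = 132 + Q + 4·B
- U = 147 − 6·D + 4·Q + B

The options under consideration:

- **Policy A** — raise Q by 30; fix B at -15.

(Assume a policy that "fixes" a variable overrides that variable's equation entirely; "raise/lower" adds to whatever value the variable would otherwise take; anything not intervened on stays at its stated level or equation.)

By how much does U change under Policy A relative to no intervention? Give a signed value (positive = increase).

Baseline:
  D = 109
  Q = 100
  B = 219 − 6·100 = -381
  U = 147 − 6·109 + 4·100 + (-381) = -488
Policy A (Q + 30, B := -15):
  D = 109
  Q = 100 + 30 = 130
  B = -15
  U = 147 − 6·109 + 4·130 + (-15) = -2
Change in U: -2 − (-488) = 486

486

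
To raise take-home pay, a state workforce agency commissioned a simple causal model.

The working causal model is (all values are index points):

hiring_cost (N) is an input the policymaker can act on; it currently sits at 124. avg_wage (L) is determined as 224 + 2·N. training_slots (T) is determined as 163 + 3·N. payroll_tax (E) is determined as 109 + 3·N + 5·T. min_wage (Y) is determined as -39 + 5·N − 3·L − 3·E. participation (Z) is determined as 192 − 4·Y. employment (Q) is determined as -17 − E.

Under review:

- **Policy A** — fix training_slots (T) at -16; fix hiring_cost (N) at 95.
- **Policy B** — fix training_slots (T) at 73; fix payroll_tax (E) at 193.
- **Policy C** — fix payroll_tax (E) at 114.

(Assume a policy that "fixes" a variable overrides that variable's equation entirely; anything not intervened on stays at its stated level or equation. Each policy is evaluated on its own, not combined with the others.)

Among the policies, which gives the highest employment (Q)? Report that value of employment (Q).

-131

Policy A (T := -16, N := 95):
  N = 95
  T = -16
  E = 109 + 3·95 + 5·(-16) = 314
  Q = -17 − 314 = -331
Policy B (T := 73, E := 193):
  N = 124
  T = 73
  E = 193
  Q = -17 − 193 = -210
Policy C (E := 114):
  N = 124
  T = 163 + 3·124 = 535
  E = 114
  Q = -17 − 114 = -131
Comparing — Policy A: Q=-331, Policy B: Q=-210, Policy C: Q=-131. Highest is -131 (Policy C).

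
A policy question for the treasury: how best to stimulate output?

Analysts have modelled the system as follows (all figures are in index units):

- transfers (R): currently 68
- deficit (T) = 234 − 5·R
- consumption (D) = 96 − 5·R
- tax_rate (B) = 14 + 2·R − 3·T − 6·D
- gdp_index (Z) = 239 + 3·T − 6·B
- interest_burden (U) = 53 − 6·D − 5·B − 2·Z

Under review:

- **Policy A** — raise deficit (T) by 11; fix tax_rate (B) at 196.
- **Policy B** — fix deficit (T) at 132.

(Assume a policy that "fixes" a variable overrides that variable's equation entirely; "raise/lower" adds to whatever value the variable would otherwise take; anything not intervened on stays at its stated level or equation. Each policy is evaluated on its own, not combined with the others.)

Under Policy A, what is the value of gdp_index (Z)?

-1222

Policy A (T + 11, B := 196):
  R = 68
  T = 234 − 5·68 (+11 from intervention) = -95
  D = 96 − 5·68 = -244
  B = 196
  Z = 239 + 3·(-95) − 6·196 = -1222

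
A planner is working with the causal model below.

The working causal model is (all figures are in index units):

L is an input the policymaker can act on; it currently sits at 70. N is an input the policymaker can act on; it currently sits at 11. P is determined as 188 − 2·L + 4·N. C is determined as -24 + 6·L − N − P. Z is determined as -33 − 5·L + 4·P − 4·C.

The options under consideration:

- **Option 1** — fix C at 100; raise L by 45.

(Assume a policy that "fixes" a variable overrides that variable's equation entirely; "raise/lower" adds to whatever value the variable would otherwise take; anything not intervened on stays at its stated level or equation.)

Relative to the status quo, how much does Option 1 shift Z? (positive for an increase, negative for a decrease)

Baseline:
  L = 70
  N = 11
  P = 188 − 2·70 + 4·11 = 92
  C = -24 + 6·70 − 11 − 92 = 293
  Z = -33 − 5·70 + 4·92 − 4·293 = -1187
Option 1 (C := 100, L + 45):
  L = 70 + 45 = 115
  N = 11
  P = 188 − 2·115 + 4·11 = 2
  C = 100
  Z = -33 − 5·115 + 4·2 − 4·100 = -1000
Change in Z: -1000 − (-1187) = 187

187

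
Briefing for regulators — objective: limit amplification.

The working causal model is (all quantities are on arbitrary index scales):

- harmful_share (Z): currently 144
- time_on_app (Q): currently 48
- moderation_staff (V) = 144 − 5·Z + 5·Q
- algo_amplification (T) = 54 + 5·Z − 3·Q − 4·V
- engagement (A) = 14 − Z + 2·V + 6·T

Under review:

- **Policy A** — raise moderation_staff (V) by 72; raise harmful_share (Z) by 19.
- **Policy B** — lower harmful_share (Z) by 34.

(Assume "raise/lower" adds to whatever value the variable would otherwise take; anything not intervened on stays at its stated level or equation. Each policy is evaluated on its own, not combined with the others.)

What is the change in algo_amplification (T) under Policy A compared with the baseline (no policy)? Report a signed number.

Baseline:
  Z = 144
  Q = 48
  V = 144 − 5·144 + 5·48 = -336
  T = 54 + 5·144 − 3·48 − 4·(-336) = 1974
Policy A (V + 72, Z + 19):
  Z = 144 + 19 = 163
  Q = 48
  V = 144 − 5·163 + 5·48 (+72 from intervention) = -359
  T = 54 + 5·163 − 3·48 − 4·(-359) = 2161
Change in T: 2161 − 1974 = 187

187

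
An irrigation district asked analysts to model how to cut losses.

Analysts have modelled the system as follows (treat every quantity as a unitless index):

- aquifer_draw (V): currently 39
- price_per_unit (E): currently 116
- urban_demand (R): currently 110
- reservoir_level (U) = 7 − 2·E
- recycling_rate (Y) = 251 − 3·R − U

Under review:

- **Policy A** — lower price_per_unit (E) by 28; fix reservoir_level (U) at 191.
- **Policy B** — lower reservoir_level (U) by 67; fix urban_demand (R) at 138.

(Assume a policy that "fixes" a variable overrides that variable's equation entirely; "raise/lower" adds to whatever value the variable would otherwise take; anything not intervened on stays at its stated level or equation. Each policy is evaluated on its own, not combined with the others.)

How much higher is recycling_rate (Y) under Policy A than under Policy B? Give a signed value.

-399

Policy A (E − 28, U := 191):
  E = 116 − 28 = 88
  R = 110
  U = 191
  Y = 251 − 3·110 − 191 = -270
Policy B (U − 67, R := 138):
  E = 116
  R = 138
  U = 7 − 2·116 (−67 from intervention) = -292
  Y = 251 − 3·138 − (-292) = 129
Y: -270 − 129 = -399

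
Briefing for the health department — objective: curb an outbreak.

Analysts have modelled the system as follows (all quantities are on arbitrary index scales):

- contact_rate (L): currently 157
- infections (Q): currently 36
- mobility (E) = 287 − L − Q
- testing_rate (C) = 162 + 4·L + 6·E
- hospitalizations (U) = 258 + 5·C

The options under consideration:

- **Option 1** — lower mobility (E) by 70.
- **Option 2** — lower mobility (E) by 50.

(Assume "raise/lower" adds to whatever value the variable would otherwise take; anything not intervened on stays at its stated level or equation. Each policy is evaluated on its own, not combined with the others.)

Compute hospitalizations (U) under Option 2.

5528

Option 2 (E − 50):
  L = 157
  Q = 36
  E = 287 − 157 − 36 (−50 from intervention) = 44
  C = 162 + 4·157 + 6·44 = 1054
  U = 258 + 5·1054 = 5528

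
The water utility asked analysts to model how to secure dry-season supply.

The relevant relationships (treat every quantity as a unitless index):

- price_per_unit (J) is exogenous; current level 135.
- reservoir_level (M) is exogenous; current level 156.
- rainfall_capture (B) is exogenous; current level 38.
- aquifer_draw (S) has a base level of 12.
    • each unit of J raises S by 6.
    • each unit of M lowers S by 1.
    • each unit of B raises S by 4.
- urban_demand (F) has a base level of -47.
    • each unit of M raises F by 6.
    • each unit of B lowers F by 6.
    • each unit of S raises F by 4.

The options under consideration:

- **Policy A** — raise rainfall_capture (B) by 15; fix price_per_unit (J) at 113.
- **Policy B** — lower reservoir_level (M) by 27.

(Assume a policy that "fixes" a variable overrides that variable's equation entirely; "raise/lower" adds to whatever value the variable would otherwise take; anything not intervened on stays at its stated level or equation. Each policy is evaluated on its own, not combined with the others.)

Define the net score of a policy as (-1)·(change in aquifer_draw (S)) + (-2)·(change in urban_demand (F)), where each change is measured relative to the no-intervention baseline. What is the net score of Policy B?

81

Baseline:
  J = 135
  M = 156
  B = 38
  S = 12 + 6·135 − 156 + 4·38 = 818
  F = -47 + 6·156 − 6·38 + 4·818 = 3933
Policy B (M − 27):
  J = 135
  M = 156 − 27 = 129
  B = 38
  S = 12 + 6·135 − 129 + 4·38 = 845
  F = -47 + 6·129 − 6·38 + 4·845 = 3879
ΔS = 845 − 818 = 27; ΔF = 3879 − 3933 = -54
Score = (-1)·27 + (-2)·(-54) = 81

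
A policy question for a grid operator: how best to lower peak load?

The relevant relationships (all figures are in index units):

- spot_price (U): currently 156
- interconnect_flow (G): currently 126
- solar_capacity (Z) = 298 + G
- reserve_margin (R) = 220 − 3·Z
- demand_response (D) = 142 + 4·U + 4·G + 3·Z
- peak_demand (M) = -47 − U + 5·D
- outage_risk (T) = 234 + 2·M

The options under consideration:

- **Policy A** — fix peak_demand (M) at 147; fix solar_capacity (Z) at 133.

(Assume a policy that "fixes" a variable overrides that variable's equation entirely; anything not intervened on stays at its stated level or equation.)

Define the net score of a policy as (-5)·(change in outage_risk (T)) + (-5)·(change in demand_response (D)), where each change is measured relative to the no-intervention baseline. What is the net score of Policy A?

Baseline:
  U = 156
  G = 126
  Z = 298 + 126 = 424
  D = 142 + 4·156 + 4·126 + 3·424 = 2542
  M = -47 − 156 + 5·2542 = 12507
  T = 234 + 2·12507 = 25248
Policy A (M := 147, Z := 133):
  U = 156
  G = 126
  Z = 133
  D = 142 + 4·156 + 4·126 + 3·133 = 1669
  M = 147
  T = 234 + 2·147 = 528
ΔT = 528 − 25248 = -24720; ΔD = 1669 − 2542 = -873
Score = (-5)·(-24720) + (-5)·(-873) = 127965

127965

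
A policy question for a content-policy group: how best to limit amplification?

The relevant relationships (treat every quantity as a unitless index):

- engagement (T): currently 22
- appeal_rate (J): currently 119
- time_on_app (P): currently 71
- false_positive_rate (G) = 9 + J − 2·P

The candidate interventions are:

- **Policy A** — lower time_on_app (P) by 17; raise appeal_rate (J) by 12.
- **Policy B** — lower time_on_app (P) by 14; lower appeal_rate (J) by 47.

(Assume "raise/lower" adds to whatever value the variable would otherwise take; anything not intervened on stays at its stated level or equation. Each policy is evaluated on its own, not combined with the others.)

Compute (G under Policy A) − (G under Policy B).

Policy A (P − 17, J + 12):
  J = 119 + 12 = 131
  P = 71 − 17 = 54
  G = 9 + 131 − 2·54 = 32
Policy B (P − 14, J − 47):
  J = 119 − 47 = 72
  P = 71 − 14 = 57
  G = 9 + 72 − 2·57 = -33
G: 32 − (-33) = 65

65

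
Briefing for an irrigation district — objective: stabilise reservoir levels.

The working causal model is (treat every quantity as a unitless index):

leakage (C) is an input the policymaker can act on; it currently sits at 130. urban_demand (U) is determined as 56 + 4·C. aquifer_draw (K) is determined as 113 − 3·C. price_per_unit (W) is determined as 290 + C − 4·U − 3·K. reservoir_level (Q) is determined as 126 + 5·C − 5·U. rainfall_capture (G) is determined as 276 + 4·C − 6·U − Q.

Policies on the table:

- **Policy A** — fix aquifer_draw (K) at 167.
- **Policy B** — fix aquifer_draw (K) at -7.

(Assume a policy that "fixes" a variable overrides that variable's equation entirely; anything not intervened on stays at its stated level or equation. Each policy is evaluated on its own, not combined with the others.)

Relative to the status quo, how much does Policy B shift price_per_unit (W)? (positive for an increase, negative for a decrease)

-810

Baseline:
  C = 130
  U = 56 + 4·130 = 576
  K = 113 − 3·130 = -277
  W = 290 + 130 − 4·576 − 3·(-277) = -1053
Policy B (K := -7):
  C = 130
  U = 56 + 4·130 = 576
  K = -7
  W = 290 + 130 − 4·576 − 3·(-7) = -1863
Change in W: -1863 − (-1053) = -810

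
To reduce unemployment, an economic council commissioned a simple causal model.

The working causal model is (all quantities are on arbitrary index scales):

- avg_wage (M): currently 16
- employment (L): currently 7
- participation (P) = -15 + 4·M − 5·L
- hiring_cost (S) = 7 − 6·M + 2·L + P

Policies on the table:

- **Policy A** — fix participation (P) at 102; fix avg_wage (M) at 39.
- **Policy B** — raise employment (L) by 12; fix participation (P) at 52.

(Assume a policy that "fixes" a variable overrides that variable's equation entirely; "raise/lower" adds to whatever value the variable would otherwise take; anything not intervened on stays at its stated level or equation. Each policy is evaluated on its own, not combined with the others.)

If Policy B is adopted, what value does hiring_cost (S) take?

1

Policy B (L + 12, P := 52):
  M = 16
  L = 7 + 12 = 19
  P = 52
  S = 7 − 6·16 + 2·19 + 52 = 1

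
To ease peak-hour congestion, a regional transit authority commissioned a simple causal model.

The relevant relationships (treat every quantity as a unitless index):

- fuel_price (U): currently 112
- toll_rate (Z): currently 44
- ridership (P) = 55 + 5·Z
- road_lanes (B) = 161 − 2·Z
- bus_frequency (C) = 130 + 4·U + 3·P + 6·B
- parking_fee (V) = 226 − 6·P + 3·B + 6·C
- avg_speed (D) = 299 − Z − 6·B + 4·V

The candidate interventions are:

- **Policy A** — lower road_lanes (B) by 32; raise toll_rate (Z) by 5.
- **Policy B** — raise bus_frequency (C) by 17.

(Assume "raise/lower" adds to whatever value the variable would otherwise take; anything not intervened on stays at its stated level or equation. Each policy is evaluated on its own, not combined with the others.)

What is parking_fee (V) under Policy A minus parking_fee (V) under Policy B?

Policy A (B − 32, Z + 5):
  U = 112
  Z = 44 + 5 = 49
  P = 55 + 5·49 = 300
  B = 161 − 2·49 (−32 from intervention) = 31
  C = 130 + 4·112 + 3·300 + 6·31 = 1664
  V = 226 − 6·300 + 3·31 + 6·1664 = 8503
Policy B (C + 17):
  U = 112
  Z = 44
  P = 55 + 5·44 = 275
  B = 161 − 2·44 = 73
  C = 130 + 4·112 + 3·275 + 6·73 (+17 from intervention) = 1858
  V = 226 − 6·275 + 3·73 + 6·1858 = 9943
V: 8503 − 9943 = -1440

-1440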